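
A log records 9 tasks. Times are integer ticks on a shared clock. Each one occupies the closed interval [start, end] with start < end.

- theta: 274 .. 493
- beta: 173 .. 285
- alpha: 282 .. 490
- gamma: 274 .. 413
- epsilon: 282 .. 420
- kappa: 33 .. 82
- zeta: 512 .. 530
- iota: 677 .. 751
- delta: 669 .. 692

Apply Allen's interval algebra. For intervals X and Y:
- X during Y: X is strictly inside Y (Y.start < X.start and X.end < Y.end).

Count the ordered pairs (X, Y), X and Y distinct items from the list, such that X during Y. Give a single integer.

2

Checking all 72 ordered pairs for relation 'during'; matching pairs in alphabetical order:
(alpha, theta): alpha during theta ✓
(epsilon, theta): epsilon during theta ✓
Count: 2.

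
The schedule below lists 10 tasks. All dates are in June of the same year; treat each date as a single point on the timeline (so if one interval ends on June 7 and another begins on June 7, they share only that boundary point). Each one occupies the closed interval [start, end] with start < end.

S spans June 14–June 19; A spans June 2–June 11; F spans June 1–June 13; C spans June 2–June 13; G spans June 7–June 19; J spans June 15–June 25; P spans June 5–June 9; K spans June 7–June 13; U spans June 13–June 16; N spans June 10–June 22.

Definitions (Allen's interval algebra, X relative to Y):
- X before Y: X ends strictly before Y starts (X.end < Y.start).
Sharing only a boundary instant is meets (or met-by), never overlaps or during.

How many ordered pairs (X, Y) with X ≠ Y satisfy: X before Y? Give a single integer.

Checking all 90 ordered pairs for relation 'before'; matching pairs in alphabetical order:
(A, J): A before J ✓
(A, S): A before S ✓
(A, U): A before U ✓
(C, J): C before J ✓
(C, S): C before S ✓
(F, J): F before J ✓
(F, S): F before S ✓
(K, J): K before J ✓
(K, S): K before S ✓
(P, J): P before J ✓
(P, N): P before N ✓
(P, S): P before S ✓
(P, U): P before U ✓
Count: 13.

13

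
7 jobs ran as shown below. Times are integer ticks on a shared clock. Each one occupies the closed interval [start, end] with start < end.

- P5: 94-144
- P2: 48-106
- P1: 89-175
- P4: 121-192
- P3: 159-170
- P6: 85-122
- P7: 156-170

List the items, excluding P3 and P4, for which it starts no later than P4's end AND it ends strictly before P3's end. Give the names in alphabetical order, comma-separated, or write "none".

P2, P5, P6

Conditions: its start is no later than P4's end (X.start <= 192) AND its end is strictly before P3's end (X.end < 170).
P1: start 89 <= 192? ✓; end 175 < 170? ✗ → no.
P2: start 48 <= 192? ✓; end 106 < 170? ✓ → yes.
P5: start 94 <= 192? ✓; end 144 < 170? ✓ → yes.
P6: start 85 <= 192? ✓; end 122 < 170? ✓ → yes.
P7: start 156 <= 192? ✓; end 170 < 170? ✗ → no.
Result: P2, P5, P6.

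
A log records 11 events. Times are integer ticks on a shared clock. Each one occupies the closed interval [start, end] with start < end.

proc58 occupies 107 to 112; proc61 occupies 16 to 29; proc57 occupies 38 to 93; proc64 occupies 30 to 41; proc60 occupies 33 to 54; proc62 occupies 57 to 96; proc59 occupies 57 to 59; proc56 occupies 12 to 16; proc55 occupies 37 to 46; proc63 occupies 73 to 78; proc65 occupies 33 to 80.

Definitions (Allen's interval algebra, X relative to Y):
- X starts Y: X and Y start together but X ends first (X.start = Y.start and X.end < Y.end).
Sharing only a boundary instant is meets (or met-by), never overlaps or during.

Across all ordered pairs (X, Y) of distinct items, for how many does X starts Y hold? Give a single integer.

Checking all 110 ordered pairs for relation 'starts'; matching pairs in alphabetical order:
(proc59, proc62): proc59 starts proc62 ✓
(proc60, proc65): proc60 starts proc65 ✓
Count: 2.

2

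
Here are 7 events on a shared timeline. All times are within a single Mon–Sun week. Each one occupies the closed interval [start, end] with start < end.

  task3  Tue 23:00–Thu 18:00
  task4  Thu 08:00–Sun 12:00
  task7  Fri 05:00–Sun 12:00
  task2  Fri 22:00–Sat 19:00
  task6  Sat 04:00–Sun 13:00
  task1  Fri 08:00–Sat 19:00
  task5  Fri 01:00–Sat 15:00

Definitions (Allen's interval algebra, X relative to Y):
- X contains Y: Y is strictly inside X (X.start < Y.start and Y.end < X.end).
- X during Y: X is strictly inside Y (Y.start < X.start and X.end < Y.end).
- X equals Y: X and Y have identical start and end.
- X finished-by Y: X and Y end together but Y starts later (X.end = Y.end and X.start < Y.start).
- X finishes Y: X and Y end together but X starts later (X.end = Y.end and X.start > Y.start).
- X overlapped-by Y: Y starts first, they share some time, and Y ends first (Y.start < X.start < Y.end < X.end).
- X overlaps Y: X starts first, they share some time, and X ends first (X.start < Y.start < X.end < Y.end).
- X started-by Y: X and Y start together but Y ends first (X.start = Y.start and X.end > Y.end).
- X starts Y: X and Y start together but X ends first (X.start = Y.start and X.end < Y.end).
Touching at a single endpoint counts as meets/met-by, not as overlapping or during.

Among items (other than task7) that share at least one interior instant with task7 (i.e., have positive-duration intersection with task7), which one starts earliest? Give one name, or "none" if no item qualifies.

task4

Target task7 = [Fri 05:00, Sun 12:00].
task1 [Fri 08:00, Sat 19:00] → during → candidate.
task2 [Fri 22:00, Sat 19:00] → during → candidate.
task3 [Tue 23:00, Thu 18:00] → before → excluded.
task4 [Thu 08:00, Sun 12:00] → finished-by → candidate.
task5 [Fri 01:00, Sat 15:00] → overlaps → candidate.
task6 [Sat 04:00, Sun 13:00] → overlapped-by → candidate.
Among candidates, earliest start is Thu 08:00 → task4.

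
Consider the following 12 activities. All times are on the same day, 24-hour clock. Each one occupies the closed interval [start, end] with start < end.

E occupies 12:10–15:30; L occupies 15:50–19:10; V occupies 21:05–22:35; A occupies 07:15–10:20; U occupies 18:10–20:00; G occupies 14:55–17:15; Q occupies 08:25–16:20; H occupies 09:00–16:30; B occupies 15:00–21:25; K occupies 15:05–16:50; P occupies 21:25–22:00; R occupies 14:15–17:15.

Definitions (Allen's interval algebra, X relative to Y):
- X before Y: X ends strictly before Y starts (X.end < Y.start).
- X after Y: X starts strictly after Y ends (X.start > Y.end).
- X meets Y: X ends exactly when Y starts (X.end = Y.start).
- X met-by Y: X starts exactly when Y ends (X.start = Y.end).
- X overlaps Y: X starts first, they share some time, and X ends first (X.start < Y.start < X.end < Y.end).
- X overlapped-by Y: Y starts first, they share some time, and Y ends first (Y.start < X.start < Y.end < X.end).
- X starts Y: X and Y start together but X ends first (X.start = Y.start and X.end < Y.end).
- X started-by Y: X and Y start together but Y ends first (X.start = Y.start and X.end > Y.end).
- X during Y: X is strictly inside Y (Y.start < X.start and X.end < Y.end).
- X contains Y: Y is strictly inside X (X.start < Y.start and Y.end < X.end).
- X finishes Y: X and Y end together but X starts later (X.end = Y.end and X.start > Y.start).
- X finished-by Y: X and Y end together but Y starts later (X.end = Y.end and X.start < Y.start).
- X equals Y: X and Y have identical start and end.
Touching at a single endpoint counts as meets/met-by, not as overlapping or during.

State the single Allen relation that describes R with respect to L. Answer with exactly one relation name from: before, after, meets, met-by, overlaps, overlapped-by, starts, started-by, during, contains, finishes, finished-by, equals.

R = [14:15, 17:15]; L = [15:50, 19:10].
Compare endpoints: R.start < L.start, R.start < L.end, R.end > L.start, R.end < L.end.
That pattern is 'overlaps'.

overlaps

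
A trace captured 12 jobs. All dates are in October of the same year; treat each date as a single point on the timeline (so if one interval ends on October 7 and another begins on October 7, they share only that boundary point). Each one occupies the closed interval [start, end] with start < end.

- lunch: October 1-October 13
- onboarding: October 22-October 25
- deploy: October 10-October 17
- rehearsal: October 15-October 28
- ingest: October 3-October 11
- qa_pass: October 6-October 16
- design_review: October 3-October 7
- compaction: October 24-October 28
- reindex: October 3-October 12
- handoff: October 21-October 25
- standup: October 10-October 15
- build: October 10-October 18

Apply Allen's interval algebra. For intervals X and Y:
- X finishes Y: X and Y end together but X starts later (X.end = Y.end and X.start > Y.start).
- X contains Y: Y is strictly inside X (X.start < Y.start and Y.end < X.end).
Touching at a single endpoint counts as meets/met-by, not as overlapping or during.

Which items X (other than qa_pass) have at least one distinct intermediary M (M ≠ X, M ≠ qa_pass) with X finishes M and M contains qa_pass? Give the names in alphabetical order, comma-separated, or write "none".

Target qa_pass = [October 6, October 16].
Intermediaries M with M contains qa_pass: none.
Union: none.

none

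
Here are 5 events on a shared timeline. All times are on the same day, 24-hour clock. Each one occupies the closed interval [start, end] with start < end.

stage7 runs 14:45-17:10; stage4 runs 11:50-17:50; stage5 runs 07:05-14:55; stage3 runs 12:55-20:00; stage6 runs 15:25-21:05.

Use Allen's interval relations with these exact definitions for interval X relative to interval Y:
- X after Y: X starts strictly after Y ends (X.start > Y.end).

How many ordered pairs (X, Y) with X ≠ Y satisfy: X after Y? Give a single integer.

1

Checking all 20 ordered pairs for relation 'after'; matching pairs in alphabetical order:
(stage6, stage5): stage6 after stage5 ✓
Count: 1.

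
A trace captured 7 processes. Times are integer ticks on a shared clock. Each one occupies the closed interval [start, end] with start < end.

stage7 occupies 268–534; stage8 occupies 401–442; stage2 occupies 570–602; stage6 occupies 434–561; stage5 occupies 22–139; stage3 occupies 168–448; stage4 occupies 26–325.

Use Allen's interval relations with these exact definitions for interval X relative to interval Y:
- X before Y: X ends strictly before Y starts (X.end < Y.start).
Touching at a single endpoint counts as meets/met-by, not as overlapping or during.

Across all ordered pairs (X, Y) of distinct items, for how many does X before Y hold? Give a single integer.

Checking all 42 ordered pairs for relation 'before'; matching pairs in alphabetical order:
(stage3, stage2): stage3 before stage2 ✓
(stage4, stage2): stage4 before stage2 ✓
(stage4, stage6): stage4 before stage6 ✓
(stage4, stage8): stage4 before stage8 ✓
(stage5, stage2): stage5 before stage2 ✓
(stage5, stage3): stage5 before stage3 ✓
(stage5, stage6): stage5 before stage6 ✓
(stage5, stage7): stage5 before stage7 ✓
(stage5, stage8): stage5 before stage8 ✓
(stage6, stage2): stage6 before stage2 ✓
(stage7, stage2): stage7 before stage2 ✓
(stage8, stage2): stage8 before stage2 ✓
Count: 12.

12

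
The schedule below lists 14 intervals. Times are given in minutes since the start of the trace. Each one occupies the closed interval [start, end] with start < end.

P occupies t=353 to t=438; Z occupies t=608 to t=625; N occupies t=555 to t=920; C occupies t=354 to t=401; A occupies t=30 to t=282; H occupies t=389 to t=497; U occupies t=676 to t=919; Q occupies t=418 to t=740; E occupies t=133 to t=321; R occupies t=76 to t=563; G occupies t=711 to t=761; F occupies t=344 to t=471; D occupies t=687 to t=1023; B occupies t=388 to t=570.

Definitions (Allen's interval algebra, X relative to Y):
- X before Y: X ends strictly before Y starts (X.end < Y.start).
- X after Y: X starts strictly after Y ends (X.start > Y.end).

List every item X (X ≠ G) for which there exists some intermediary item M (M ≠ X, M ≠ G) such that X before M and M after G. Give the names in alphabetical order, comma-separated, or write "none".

Target G = [t=711, t=761].
Intermediaries M with M after G: none.
Union: none.

none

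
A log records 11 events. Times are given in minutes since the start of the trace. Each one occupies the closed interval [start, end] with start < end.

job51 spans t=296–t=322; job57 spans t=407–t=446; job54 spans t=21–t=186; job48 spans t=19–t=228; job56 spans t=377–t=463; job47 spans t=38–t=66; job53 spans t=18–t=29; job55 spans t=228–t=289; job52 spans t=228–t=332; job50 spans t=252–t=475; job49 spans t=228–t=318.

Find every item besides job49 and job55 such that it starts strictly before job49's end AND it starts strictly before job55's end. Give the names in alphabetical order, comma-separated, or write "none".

job47, job48, job50, job52, job53, job54

Conditions: its start is strictly before job49's end (X.start < t=318) AND its start is strictly before job55's end (X.start < t=289).
job47: start t=38 < t=318? ✓; start t=38 < t=289? ✓ → yes.
job48: start t=19 < t=318? ✓; start t=19 < t=289? ✓ → yes.
job50: start t=252 < t=318? ✓; start t=252 < t=289? ✓ → yes.
job51: start t=296 < t=318? ✓; start t=296 < t=289? ✗ → no.
job52: start t=228 < t=318? ✓; start t=228 < t=289? ✓ → yes.
job53: start t=18 < t=318? ✓; start t=18 < t=289? ✓ → yes.
job54: start t=21 < t=318? ✓; start t=21 < t=289? ✓ → yes.
job56: start t=377 < t=318? ✗; start t=377 < t=289? ✗ → no.
job57: start t=407 < t=318? ✗; start t=407 < t=289? ✗ → no.
Result: job47, job48, job50, job52, job53, job54.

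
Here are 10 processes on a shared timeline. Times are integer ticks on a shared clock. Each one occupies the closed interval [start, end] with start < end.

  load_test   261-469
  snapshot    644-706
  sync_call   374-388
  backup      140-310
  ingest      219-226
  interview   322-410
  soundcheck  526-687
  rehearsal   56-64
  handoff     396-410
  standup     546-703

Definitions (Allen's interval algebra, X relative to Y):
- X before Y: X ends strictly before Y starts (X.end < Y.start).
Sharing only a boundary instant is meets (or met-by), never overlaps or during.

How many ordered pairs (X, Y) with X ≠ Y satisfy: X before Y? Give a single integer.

35

Checking all 90 ordered pairs for relation 'before'; matching pairs in alphabetical order:
(backup, handoff): backup before handoff ✓
(backup, interview): backup before interview ✓
(backup, snapshot): backup before snapshot ✓
(backup, soundcheck): backup before soundcheck ✓
(backup, standup): backup before standup ✓
(backup, sync_call): backup before sync_call ✓
(handoff, snapshot): handoff before snapshot ✓
(handoff, soundcheck): handoff before soundcheck ✓
(handoff, standup): handoff before standup ✓
(ingest, handoff): ingest before handoff ✓
(ingest, interview): ingest before interview ✓
(ingest, load_test): ingest before load_test ✓
(ingest, snapshot): ingest before snapshot ✓
(ingest, soundcheck): ingest before soundcheck ✓
(ingest, standup): ingest before standup ✓
(ingest, sync_call): ingest before sync_call ✓
(interview, snapshot): interview before snapshot ✓
(interview, soundcheck): interview before soundcheck ✓
(interview, standup): interview before standup ✓
(load_test, snapshot): load_test before snapshot ✓
(load_test, soundcheck): load_test before soundcheck ✓
(load_test, standup): load_test before standup ✓
(rehearsal, backup): rehearsal before backup ✓
(rehearsal, handoff): rehearsal before handoff ✓
... plus 11 further pairs not listed.
Count: 35.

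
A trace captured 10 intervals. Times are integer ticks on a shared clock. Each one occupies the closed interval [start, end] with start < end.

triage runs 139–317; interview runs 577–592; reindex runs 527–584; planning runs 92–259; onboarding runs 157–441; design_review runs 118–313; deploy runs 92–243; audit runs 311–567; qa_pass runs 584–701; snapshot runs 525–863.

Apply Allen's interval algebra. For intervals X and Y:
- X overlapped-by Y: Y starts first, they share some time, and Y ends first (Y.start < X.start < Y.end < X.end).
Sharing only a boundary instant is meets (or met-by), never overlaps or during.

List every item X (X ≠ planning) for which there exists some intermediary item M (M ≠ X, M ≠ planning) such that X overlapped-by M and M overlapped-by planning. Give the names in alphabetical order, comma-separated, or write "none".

audit, onboarding, triage

Target planning = [92, 259].
Intermediaries M with M overlapped-by planning: design_review, onboarding, triage.
Via design_review — items with X overlapped-by design_review: audit, onboarding, triage.
Via onboarding — items with X overlapped-by onboarding: audit.
Via triage — items with X overlapped-by triage: audit, onboarding.
Union: audit, onboarding, triage.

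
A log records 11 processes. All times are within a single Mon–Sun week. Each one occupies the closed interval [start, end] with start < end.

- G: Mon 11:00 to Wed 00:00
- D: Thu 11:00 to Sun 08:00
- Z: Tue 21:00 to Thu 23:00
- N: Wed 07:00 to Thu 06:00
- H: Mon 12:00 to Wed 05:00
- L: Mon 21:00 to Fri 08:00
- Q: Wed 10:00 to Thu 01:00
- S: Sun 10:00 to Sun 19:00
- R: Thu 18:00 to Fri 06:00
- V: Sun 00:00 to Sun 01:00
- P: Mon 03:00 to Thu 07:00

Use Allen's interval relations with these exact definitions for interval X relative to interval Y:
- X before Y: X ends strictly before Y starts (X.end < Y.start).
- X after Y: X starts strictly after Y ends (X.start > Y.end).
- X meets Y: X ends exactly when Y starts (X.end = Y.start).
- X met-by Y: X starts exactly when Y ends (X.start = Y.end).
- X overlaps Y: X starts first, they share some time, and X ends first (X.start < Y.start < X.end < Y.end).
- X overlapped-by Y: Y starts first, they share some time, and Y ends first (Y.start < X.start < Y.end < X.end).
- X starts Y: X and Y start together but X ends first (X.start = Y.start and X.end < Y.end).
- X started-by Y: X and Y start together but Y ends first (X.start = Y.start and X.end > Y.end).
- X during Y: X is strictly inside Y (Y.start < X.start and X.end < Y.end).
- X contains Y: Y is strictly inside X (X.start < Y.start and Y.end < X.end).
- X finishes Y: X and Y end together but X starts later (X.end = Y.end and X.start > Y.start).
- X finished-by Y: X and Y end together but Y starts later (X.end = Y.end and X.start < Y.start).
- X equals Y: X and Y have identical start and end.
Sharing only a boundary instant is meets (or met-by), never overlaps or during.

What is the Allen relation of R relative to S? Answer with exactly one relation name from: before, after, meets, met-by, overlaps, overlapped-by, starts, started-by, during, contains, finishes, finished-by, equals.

R = [Thu 18:00, Fri 06:00]; S = [Sun 10:00, Sun 19:00].
Compare endpoints: R.start < S.start, R.start < S.end, R.end < S.start, R.end < S.end.
That pattern is 'before'.

before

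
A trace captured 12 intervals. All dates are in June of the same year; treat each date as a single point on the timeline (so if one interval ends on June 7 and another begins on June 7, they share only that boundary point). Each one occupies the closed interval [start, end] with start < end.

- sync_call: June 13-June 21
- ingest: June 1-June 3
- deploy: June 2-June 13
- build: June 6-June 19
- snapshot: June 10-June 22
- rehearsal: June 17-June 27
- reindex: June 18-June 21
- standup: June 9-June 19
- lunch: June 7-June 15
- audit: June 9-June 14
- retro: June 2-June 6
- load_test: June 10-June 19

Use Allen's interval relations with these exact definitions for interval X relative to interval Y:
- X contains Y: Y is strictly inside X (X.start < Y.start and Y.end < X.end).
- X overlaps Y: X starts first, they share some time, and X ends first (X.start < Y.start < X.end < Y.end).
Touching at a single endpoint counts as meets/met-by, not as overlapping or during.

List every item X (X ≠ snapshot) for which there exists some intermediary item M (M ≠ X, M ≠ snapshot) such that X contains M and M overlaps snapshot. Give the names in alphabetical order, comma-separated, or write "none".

build, lunch

Target snapshot = [June 10, June 22].
Intermediaries M with M overlaps snapshot: audit, build, deploy, lunch, standup.
Via audit — items with X contains audit: build, lunch.
Via build — items with X contains build: none.
Via deploy — items with X contains deploy: none.
Via lunch — items with X contains lunch: build.
Via standup — items with X contains standup: none.
Union: build, lunch.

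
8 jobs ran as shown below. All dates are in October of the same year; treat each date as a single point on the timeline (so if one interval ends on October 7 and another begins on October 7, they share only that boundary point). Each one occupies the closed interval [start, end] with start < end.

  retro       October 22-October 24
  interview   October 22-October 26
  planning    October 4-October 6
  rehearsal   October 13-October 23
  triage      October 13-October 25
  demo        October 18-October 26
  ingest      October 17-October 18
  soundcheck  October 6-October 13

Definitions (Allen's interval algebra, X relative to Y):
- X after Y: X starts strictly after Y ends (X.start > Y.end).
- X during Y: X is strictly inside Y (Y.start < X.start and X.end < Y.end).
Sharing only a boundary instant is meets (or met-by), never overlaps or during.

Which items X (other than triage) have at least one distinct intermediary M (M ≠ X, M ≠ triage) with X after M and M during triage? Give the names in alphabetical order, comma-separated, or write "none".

interview, retro

Target triage = [October 13, October 25].
Intermediaries M with M during triage: ingest, retro.
Via ingest — items with X after ingest: interview, retro.
Via retro — items with X after retro: none.
Union: interview, retro.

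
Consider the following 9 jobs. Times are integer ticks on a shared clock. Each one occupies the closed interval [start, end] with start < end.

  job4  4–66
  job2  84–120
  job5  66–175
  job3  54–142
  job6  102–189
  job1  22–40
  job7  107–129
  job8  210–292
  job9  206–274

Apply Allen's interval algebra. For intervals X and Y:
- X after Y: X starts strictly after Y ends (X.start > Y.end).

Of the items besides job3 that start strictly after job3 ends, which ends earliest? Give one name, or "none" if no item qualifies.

job9

Target job3 = [54, 142].
job1 [22, 40] → before → excluded.
job2 [84, 120] → during → excluded.
job4 [4, 66] → overlaps → excluded.
job5 [66, 175] → overlapped-by → excluded.
job6 [102, 189] → overlapped-by → excluded.
job7 [107, 129] → during → excluded.
job8 [210, 292] → after → candidate.
job9 [206, 274] → after → candidate.
Among candidates, earliest end is 274 → job9.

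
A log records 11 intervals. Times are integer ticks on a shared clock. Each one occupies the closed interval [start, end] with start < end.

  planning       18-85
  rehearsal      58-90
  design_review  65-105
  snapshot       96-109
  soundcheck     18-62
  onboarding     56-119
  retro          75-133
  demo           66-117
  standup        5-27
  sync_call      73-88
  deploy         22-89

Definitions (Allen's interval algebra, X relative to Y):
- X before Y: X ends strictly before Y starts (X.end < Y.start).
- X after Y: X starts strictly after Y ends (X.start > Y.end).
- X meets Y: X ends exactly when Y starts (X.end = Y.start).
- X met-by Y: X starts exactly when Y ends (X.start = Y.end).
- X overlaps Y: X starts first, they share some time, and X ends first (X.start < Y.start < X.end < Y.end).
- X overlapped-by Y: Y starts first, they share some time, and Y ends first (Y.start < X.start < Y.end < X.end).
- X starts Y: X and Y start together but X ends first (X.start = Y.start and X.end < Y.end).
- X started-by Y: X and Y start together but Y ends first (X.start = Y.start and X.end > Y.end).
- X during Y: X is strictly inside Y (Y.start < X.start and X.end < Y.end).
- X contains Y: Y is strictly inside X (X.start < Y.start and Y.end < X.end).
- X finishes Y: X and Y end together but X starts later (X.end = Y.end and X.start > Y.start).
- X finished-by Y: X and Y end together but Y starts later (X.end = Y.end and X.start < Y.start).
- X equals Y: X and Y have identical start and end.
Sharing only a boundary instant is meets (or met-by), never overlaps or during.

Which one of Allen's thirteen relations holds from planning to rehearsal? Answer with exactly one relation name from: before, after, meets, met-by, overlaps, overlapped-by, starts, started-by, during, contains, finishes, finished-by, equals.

overlaps

planning = [18, 85]; rehearsal = [58, 90].
Compare endpoints: planning.start < rehearsal.start, planning.start < rehearsal.end, planning.end > rehearsal.start, planning.end < rehearsal.end.
That pattern is 'overlaps'.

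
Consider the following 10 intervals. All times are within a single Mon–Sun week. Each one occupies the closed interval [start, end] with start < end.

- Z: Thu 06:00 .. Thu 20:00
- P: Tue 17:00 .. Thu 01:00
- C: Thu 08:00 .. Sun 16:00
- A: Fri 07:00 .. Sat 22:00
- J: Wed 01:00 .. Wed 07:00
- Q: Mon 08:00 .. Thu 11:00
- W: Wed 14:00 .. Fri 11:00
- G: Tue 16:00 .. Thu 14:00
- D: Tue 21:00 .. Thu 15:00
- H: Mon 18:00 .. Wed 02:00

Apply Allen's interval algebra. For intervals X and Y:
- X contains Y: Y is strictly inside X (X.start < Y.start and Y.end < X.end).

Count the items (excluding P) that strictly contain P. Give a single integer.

Target P = [Tue 17:00, Thu 01:00].
A [Fri 07:00, Sat 22:00] → after → no.
C [Thu 08:00, Sun 16:00] → after → no.
D [Tue 21:00, Thu 15:00] → overlapped-by → no.
G [Tue 16:00, Thu 14:00] → contains → counts.
H [Mon 18:00, Wed 02:00] → overlaps → no.
J [Wed 01:00, Wed 07:00] → during → no.
Q [Mon 08:00, Thu 11:00] → contains → counts.
W [Wed 14:00, Fri 11:00] → overlapped-by → no.
Z [Thu 06:00, Thu 20:00] → after → no.
Total: 2.

2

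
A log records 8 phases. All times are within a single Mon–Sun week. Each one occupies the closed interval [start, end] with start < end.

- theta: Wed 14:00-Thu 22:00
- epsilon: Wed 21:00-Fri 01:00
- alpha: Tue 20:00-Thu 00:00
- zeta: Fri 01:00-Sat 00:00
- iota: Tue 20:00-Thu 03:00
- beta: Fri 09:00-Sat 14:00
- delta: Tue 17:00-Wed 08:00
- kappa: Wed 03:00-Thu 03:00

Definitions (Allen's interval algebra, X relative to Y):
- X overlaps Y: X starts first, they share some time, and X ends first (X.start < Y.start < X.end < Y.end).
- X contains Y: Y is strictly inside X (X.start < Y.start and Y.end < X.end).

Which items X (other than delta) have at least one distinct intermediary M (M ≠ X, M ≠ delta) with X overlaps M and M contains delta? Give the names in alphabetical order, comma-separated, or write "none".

none

Target delta = [Tue 17:00, Wed 08:00].
Intermediaries M with M contains delta: none.
Union: none.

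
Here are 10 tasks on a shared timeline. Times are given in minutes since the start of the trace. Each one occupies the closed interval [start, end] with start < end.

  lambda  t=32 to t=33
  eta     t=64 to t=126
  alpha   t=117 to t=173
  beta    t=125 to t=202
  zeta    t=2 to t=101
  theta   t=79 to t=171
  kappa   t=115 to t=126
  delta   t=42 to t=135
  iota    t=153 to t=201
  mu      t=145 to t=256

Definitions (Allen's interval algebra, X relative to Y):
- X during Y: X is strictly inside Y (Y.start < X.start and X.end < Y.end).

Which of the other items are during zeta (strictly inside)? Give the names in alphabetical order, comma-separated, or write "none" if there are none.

Target zeta = [t=2, t=101].
alpha [t=117, t=173] → after → no.
beta [t=125, t=202] → after → no.
delta [t=42, t=135] → overlapped-by → no.
eta [t=64, t=126] → overlapped-by → no.
iota [t=153, t=201] → after → no.
kappa [t=115, t=126] → after → no.
lambda [t=32, t=33] → during → yes.
mu [t=145, t=256] → after → no.
theta [t=79, t=171] → overlapped-by → no.
Result: lambda.

lambda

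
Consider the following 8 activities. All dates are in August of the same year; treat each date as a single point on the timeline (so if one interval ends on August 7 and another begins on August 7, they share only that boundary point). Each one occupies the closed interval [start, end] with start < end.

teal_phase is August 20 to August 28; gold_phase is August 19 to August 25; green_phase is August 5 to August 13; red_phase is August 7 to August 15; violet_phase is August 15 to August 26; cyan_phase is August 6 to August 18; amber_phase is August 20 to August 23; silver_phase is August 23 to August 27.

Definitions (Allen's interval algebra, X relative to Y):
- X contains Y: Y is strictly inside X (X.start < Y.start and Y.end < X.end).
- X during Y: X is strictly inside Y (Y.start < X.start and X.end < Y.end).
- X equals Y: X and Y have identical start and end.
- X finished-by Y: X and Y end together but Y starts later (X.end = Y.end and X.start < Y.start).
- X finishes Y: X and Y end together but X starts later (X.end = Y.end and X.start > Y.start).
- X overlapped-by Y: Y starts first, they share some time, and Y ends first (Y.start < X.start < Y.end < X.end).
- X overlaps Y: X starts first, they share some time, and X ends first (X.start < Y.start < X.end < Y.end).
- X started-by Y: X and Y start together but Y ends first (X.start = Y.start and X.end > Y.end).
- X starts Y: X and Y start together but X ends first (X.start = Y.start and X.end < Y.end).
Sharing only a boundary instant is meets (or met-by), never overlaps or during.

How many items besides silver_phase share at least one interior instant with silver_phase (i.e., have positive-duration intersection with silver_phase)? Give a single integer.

Target silver_phase = [August 23, August 27].
amber_phase [August 20, August 23] → meets → no.
cyan_phase [August 6, August 18] → before → no.
gold_phase [August 19, August 25] → overlaps → counts.
green_phase [August 5, August 13] → before → no.
red_phase [August 7, August 15] → before → no.
teal_phase [August 20, August 28] → contains → counts.
violet_phase [August 15, August 26] → overlaps → counts.
Total: 3.

3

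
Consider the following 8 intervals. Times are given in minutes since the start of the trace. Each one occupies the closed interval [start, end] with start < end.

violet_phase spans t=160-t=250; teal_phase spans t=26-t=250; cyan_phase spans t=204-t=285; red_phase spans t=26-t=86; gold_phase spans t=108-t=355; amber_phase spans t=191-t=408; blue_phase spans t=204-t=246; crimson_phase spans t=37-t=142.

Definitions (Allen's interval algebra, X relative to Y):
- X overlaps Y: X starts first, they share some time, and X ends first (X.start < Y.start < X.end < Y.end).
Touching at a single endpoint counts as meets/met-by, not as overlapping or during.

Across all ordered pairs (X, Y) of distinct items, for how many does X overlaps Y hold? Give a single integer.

8

Checking all 56 ordered pairs for relation 'overlaps'; matching pairs in alphabetical order:
(crimson_phase, gold_phase): crimson_phase overlaps gold_phase ✓
(gold_phase, amber_phase): gold_phase overlaps amber_phase ✓
(red_phase, crimson_phase): red_phase overlaps crimson_phase ✓
(teal_phase, amber_phase): teal_phase overlaps amber_phase ✓
(teal_phase, cyan_phase): teal_phase overlaps cyan_phase ✓
(teal_phase, gold_phase): teal_phase overlaps gold_phase ✓
(violet_phase, amber_phase): violet_phase overlaps amber_phase ✓
(violet_phase, cyan_phase): violet_phase overlaps cyan_phase ✓
Count: 8.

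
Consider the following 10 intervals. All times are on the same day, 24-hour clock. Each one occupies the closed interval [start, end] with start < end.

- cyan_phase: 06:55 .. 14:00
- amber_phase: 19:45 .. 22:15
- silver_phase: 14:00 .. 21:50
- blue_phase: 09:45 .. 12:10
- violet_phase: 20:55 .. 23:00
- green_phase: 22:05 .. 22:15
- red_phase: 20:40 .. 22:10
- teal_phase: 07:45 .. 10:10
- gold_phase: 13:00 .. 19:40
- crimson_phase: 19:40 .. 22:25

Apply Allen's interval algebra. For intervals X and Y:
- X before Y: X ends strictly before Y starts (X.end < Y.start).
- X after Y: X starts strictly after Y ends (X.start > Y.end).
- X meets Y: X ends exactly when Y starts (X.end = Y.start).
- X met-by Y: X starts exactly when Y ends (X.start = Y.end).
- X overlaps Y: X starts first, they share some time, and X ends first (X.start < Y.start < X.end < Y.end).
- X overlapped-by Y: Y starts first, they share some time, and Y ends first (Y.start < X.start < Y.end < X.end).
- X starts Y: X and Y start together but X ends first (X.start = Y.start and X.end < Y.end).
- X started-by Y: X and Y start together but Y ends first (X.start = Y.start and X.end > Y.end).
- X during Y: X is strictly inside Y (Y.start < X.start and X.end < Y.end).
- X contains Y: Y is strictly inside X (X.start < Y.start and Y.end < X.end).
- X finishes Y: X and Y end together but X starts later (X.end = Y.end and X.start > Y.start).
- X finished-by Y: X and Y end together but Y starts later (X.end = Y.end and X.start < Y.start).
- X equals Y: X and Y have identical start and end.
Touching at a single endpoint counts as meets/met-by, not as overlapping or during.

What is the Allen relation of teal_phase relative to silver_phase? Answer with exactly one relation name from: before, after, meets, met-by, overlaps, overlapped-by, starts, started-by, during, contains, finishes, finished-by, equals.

teal_phase = [07:45, 10:10]; silver_phase = [14:00, 21:50].
Compare endpoints: teal_phase.start < silver_phase.start, teal_phase.start < silver_phase.end, teal_phase.end < silver_phase.start, teal_phase.end < silver_phase.end.
That pattern is 'before'.

before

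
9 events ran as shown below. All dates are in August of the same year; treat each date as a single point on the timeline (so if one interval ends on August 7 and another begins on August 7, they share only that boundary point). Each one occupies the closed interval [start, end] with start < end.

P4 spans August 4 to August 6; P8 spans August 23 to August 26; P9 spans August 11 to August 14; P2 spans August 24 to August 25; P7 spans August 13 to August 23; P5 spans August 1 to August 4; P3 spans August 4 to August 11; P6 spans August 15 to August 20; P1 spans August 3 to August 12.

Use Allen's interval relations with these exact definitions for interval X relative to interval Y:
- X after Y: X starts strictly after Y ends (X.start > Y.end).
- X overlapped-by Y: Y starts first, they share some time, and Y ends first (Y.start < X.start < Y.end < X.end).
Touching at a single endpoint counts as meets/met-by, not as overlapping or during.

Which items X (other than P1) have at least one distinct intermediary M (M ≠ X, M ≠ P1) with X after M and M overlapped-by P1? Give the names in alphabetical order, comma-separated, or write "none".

P2, P6, P8

Target P1 = [August 3, August 12].
Intermediaries M with M overlapped-by P1: P9.
Via P9 — items with X after P9: P2, P6, P8.
Union: P2, P6, P8.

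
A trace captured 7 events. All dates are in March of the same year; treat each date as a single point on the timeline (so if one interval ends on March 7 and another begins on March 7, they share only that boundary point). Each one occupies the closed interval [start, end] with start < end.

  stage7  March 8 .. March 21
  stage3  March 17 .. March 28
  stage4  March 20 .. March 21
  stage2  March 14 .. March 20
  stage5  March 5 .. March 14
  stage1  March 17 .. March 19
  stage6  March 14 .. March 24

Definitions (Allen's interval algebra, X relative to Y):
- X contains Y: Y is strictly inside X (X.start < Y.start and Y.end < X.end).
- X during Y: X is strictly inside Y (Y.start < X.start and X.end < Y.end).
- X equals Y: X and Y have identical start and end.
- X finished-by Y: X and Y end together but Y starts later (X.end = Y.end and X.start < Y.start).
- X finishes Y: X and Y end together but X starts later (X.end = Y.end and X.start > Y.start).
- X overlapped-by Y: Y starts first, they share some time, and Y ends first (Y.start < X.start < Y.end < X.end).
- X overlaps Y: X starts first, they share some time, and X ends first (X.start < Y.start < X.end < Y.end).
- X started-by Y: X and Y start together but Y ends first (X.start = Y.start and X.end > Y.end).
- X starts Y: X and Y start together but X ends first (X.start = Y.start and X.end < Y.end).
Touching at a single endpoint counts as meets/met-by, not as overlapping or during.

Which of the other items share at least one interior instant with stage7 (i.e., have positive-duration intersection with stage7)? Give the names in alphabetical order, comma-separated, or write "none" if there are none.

stage1, stage2, stage3, stage4, stage5, stage6

Target stage7 = [March 8, March 21].
stage1 [March 17, March 19] → during → yes.
stage2 [March 14, March 20] → during → yes.
stage3 [March 17, March 28] → overlapped-by → yes.
stage4 [March 20, March 21] → finishes → yes.
stage5 [March 5, March 14] → overlaps → yes.
stage6 [March 14, March 24] → overlapped-by → yes.
Result: stage1, stage2, stage3, stage4, stage5, stage6.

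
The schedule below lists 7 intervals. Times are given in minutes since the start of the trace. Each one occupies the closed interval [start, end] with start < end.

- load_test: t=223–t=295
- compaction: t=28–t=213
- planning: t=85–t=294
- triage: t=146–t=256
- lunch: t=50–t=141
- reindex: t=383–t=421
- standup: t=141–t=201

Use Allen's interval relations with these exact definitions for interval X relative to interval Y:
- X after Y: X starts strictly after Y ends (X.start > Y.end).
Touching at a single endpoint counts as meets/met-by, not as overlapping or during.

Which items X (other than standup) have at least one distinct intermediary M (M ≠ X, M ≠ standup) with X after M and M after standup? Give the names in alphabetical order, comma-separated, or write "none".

Target standup = [t=141, t=201].
Intermediaries M with M after standup: load_test, reindex.
Via load_test — items with X after load_test: reindex.
Via reindex — items with X after reindex: none.
Union: reindex.

reindex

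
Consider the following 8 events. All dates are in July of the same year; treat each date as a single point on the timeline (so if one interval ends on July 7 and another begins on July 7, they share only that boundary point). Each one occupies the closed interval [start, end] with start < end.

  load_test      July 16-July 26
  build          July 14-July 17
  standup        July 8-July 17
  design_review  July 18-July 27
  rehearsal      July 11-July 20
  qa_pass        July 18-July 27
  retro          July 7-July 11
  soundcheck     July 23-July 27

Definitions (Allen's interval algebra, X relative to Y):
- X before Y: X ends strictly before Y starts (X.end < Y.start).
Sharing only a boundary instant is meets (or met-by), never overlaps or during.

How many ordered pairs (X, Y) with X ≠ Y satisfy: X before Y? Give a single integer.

Checking all 56 ordered pairs for relation 'before'; matching pairs in alphabetical order:
(build, design_review): build before design_review ✓
(build, qa_pass): build before qa_pass ✓
(build, soundcheck): build before soundcheck ✓
(rehearsal, soundcheck): rehearsal before soundcheck ✓
(retro, build): retro before build ✓
(retro, design_review): retro before design_review ✓
(retro, load_test): retro before load_test ✓
(retro, qa_pass): retro before qa_pass ✓
(retro, soundcheck): retro before soundcheck ✓
(standup, design_review): standup before design_review ✓
(standup, qa_pass): standup before qa_pass ✓
(standup, soundcheck): standup before soundcheck ✓
Count: 12.

12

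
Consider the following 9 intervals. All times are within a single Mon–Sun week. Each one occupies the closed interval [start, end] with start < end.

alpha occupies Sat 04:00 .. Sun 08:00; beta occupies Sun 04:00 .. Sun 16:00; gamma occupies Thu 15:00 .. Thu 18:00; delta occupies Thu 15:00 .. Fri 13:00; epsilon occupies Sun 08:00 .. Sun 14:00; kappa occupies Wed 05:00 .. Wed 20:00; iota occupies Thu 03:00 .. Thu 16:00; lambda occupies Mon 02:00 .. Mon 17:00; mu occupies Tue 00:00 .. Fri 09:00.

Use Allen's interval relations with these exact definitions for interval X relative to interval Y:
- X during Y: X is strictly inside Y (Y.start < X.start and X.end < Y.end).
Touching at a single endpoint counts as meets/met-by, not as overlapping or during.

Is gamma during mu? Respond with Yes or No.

Yes

gamma = [Thu 15:00, Thu 18:00], mu = [Tue 00:00, Fri 09:00].
Actual relation of gamma to mu: during.
Asked whether 'during' holds → Yes.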